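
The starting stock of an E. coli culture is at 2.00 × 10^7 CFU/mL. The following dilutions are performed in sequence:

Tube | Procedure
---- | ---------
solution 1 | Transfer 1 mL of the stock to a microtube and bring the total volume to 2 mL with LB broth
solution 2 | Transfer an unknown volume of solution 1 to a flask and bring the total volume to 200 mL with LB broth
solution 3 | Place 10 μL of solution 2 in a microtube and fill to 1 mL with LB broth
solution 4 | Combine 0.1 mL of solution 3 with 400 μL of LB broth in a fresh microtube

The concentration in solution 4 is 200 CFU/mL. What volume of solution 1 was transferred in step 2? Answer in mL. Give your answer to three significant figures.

2.00 mL

Step 1: 1 mL brought to 2 mL → factor 2/1 = 2
Step 2: v brought to 200 mL → factor = 200 mL/v
Step 3: 10 μL brought to 1 mL → factor 1000/10 = 100
Step 4: 0.1 mL + 400 μL = 0.5 mL total → factor 0.5/0.1 = 5
Product of known-step factors = 1000
Overall factor = 2.00 × 10^7 CFU/mL / (200 CFU/mL) = 1 × 10^5
Step-2 factor = 1 × 10^5 / 1000 = 100
v = 200 mL / 100 = 2.00 mL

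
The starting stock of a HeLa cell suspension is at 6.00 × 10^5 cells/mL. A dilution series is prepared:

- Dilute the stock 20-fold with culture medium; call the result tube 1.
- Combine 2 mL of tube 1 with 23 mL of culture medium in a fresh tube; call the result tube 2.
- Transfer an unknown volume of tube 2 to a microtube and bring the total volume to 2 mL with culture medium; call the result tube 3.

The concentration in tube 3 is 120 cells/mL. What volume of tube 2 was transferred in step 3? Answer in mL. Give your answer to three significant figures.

0.100 mL

Step 1: 20-fold → factor 20
Step 2: 2 mL + 23 mL = 25 mL total → factor 25/2 = 12.5
Step 3: v brought to 2 mL → factor = 2 mL/v
Product of known-step factors = 250
Overall factor = 6.00 × 10^5 cells/mL / (120 cells/mL) = 5000
Step-3 factor = 5000 / 250 = 20
v = 2 mL / 20 = 0.100 mL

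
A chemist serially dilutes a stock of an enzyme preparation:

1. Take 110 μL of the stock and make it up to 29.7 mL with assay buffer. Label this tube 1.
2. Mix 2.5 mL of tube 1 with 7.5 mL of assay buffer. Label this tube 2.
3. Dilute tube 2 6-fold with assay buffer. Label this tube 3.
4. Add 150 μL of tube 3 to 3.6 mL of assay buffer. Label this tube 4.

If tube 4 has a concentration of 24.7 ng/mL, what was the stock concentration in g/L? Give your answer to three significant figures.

Step 1: 110 μL brought to 29.7 mL → factor 29700/110 = 270
Step 2: 2.5 mL + 7.5 mL = 10 mL total → factor 10/2.5 = 4
Step 3: 6-fold → factor 6
Step 4: 150 μL + 3.6 mL = 3750 μL total → factor 3750/150 = 25
Overall dilution factor = 270 × 4 × 6 × 25 = 1.62 × 10^5
Stock = 24.7 ng/mL × 1.62 × 10^5 = 4.001 × 10^6 ng/mL = 4.00 g/L

4.00 g/L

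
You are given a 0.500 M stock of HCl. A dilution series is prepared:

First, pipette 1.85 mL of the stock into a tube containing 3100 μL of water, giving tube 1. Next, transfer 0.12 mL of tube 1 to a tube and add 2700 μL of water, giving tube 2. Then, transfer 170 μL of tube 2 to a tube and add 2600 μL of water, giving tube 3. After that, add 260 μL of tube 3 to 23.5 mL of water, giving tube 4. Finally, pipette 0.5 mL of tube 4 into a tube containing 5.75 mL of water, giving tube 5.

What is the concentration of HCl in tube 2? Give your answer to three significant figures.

Step 1: 1.85 mL + 3100 μL = 4.95 mL total → factor 4.95/1.85 = 2.6757
Step 2: 0.12 mL + 2700 μL = 2.82 mL total → factor 2.82/0.12 = 23.5
Dilution factor through tube 2 = 2.6757 × 23.5 = 62.878
[tube 2] = 0.500 M / 62.878 = 0.00795 M

0.00795 M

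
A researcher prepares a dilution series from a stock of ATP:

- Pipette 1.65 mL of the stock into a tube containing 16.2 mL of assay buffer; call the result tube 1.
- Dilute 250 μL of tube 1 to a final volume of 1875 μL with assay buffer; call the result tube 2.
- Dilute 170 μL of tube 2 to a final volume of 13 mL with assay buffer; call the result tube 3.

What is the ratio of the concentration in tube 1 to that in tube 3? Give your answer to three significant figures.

574

Step 1: 1.65 mL + 16.2 mL = 17.85 mL total → factor 17.85/1.65 = 10.818
Step 2: 250 μL brought to 1875 μL → factor 1875/250 = 7.5
Step 3: 170 μL brought to 13 mL → factor 13000/170 = 76.471
Dilution factor to tube 1 = 10.818; to tube 3 = 6204.5
[tube 1]/[tube 3] = (factor to tube 3)/(factor to tube 1) = 6204.5/10.818 = 574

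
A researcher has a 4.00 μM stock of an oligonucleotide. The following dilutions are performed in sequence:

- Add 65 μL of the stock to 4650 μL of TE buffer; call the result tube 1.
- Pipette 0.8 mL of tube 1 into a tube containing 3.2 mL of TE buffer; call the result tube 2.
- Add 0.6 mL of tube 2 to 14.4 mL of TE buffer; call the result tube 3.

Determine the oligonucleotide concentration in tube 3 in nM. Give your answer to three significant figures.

0.441 nM

Step 1: 65 μL + 4650 μL = 4715 μL total → factor 4715/65 = 72.538
Step 2: 0.8 mL + 3.2 mL = 4 mL total → factor 4/0.8 = 5
Step 3: 0.6 mL + 14.4 mL = 15 mL total → factor 15/0.6 = 25
Overall dilution factor = 72.538 × 5 × 25 = 9067.3
Final = 4.00 μM / 9067.3 = 0.0004411 μM = 0.441 nM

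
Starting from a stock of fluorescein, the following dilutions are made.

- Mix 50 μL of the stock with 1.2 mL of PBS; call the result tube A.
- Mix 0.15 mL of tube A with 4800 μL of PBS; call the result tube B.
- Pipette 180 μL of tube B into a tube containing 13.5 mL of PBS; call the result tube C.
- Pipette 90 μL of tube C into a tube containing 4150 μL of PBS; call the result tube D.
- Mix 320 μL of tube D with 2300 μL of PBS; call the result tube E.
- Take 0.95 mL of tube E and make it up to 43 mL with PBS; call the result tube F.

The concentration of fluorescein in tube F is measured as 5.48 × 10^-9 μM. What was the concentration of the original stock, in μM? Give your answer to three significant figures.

6.00 μM

Step 1: 50 μL + 1.2 mL = 1250 μL total → factor 1250/50 = 25
Step 2: 0.15 mL + 4800 μL = 4.95 mL total → factor 4.95/0.15 = 33
Step 3: 180 μL + 13.5 mL = 13680 μL total → factor 13680/180 = 76
Step 4: 90 μL + 4150 μL = 4240 μL total → factor 4240/90 = 47.111
Step 5: 320 μL + 2300 μL = 2620 μL total → factor 2620/320 = 8.1875
Step 6: 0.95 mL brought to 43 mL → factor 43/0.95 = 45.263
Overall dilution factor = 25 × 33 × 76 × 47.111 × 8.1875 × 45.263 = 1.0947 × 10^9
Stock = 5.48 × 10^-9 μM × 1.0947 × 10^9 = 6.00 μM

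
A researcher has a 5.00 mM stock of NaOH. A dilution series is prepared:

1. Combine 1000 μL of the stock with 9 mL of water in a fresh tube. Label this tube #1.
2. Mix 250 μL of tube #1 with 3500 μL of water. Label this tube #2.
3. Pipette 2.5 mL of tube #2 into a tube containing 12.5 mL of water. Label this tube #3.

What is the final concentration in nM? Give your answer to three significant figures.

Step 1: 1000 μL + 9 mL = 10000 μL total → factor 10000/1000 = 10
Step 2: 250 μL + 3500 μL = 3750 μL total → factor 3750/250 = 15
Step 3: 2.5 mL + 12.5 mL = 15 mL total → factor 15/2.5 = 6
Overall dilution factor = 10 × 15 × 6 = 900
Final = 5.00 mM / 900 = 0.005556 mM = 5.56 × 10^3 nM

5.56 × 10^3 nM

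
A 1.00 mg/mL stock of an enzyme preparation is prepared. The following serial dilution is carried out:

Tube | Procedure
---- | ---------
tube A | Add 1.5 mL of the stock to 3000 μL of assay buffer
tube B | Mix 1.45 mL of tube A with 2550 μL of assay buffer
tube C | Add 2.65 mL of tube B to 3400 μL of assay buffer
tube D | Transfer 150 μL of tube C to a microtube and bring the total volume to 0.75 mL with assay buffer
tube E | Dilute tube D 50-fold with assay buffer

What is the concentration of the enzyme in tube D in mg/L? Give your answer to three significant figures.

10.6 mg/L

Step 1: 1.5 mL + 3000 μL = 4.5 mL total → factor 4.5/1.5 = 3
Step 2: 1.45 mL + 2550 μL = 4 mL total → factor 4/1.45 = 2.7586
Step 3: 2.65 mL + 3400 μL = 6.05 mL total → factor 6.05/2.65 = 2.283
Step 4: 150 μL brought to 0.75 mL → factor 750/150 = 5
Dilution factor through tube D = 3 × 2.7586 × 2.283 × 5 = 94.47
[tube D] = 1.00 mg/mL / 94.47 = 0.01059 mg/mL = 10.6 mg/L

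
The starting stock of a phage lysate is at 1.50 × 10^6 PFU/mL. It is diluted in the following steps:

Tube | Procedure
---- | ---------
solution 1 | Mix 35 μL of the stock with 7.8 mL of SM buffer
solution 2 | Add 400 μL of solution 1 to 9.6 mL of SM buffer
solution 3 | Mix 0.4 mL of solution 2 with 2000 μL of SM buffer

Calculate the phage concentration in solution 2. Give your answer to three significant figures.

Step 1: 35 μL + 7.8 mL = 7835 μL total → factor 7835/35 = 223.86
Step 2: 400 μL + 9.6 mL = 10000 μL total → factor 10000/400 = 25
Dilution factor through solution 2 = 223.86 × 25 = 5596.4
[solution 2] = 1.50 × 10^6 PFU/mL / 5596.4 = 268 PFU/mL

268 PFU/mL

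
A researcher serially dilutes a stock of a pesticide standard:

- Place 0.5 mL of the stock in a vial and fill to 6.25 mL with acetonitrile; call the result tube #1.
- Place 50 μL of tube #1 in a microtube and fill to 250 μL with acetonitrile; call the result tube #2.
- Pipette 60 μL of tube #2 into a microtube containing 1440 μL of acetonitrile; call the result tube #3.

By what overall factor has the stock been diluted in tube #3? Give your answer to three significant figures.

Step 1: 0.5 mL brought to 6.25 mL → factor 6.25/0.5 = 12.5
Step 2: 50 μL brought to 250 μL → factor 250/50 = 5
Step 3: 60 μL + 1440 μL = 1500 μL total → factor 1500/60 = 25
Overall dilution factor = 12.5 × 5 × 25 = 1562.5

1.56 × 10^3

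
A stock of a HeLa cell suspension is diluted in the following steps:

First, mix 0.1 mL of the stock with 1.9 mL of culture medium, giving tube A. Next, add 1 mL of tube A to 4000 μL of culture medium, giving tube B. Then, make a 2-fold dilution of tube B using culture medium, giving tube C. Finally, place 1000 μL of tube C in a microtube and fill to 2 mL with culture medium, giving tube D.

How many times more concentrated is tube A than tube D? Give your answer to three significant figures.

20.0

Step 1: 0.1 mL + 1.9 mL = 2 mL total → factor 2/0.1 = 20
Step 2: 1 mL + 4000 μL = 5 mL total → factor 5/1 = 5
Step 3: 2-fold → factor 2
Step 4: 1000 μL brought to 2 mL → factor 2000/1000 = 2
Dilution factor to tube A = 20; to tube D = 400
[tube A]/[tube D] = (factor to tube D)/(factor to tube A) = 400/20 = 20.0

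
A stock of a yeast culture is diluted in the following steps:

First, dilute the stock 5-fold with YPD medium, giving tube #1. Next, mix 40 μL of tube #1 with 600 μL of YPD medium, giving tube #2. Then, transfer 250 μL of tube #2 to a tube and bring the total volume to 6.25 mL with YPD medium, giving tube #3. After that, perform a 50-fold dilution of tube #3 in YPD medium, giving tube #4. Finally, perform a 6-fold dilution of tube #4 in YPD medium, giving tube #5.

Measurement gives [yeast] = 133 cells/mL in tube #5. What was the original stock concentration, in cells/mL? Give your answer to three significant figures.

7.98 × 10^7 cells/mL

Step 1: 5-fold → factor 5
Step 2: 40 μL + 600 μL = 640 μL total → factor 640/40 = 16
Step 3: 250 μL brought to 6.25 mL → factor 6250/250 = 25
Step 4: 50-fold → factor 50
Step 5: 6-fold → factor 6
Overall dilution factor = 5 × 16 × 25 × 50 × 6 = 6 × 10^5
Stock = 133 cells/mL × 6 × 10^5 = 7.98 × 10^7 cells/mL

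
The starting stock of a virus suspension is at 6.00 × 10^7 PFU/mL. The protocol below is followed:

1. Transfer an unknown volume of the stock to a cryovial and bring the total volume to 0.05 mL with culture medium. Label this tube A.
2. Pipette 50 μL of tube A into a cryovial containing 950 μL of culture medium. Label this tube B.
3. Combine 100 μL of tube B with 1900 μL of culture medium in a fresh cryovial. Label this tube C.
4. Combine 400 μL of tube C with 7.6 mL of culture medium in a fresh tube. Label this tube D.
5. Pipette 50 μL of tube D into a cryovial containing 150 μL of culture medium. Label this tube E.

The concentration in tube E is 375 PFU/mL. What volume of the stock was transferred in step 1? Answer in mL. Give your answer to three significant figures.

Step 1: v brought to 0.05 mL → factor = 0.05 mL/v
Step 2: 50 μL + 950 μL = 1000 μL total → factor 1000/50 = 20
Step 3: 100 μL + 1900 μL = 2000 μL total → factor 2000/100 = 20
Step 4: 400 μL + 7.6 mL = 8000 μL total → factor 8000/400 = 20
Step 5: 50 μL + 150 μL = 200 μL total → factor 200/50 = 4
Product of known-step factors = 32000
Overall factor = 6.00 × 10^7 PFU/mL / (375 PFU/mL) = 1.6 × 10^5
Step-1 factor = 1.6 × 10^5 / 32000 = 5
v = 0.05 mL / 5 = 0.0100 mL

0.0100 mL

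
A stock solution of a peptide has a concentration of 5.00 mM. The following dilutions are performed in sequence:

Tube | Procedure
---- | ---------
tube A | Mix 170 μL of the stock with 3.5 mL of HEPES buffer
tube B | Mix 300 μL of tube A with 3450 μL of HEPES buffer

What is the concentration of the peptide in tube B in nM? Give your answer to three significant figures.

1.85 × 10^4 nM

Step 1: 170 μL + 3.5 mL = 3670 μL total → factor 3670/170 = 21.588
Step 2: 300 μL + 3450 μL = 3750 μL total → factor 3750/300 = 12.5
Overall dilution factor = 21.588 × 12.5 = 269.85
Final = 5.00 mM / 269.85 = 0.01853 mM = 1.85 × 10^4 nM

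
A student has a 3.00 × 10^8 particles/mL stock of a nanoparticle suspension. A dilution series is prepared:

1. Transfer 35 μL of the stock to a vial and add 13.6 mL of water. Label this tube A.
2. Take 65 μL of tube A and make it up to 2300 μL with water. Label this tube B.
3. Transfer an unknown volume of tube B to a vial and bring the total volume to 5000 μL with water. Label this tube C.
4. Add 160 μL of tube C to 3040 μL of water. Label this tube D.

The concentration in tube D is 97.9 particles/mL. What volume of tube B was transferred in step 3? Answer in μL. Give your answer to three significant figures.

Step 1: 35 μL + 13.6 mL = 13635 μL total → factor 13635/35 = 389.57
Step 2: 65 μL brought to 2300 μL → factor 2300/65 = 35.385
Step 3: v brought to 5000 μL → factor = 5000 μL/v
Step 4: 160 μL + 3040 μL = 3200 μL total → factor 3200/160 = 20
Product of known-step factors = 2.757 × 10^5
Overall factor = 3.00 × 10^8 particles/mL / (97.9 particles/mL) = 3.0644 × 10^6
Step-3 factor = 3.0644 × 10^6 / 2.757 × 10^5 = 11.115
v = 5000 μL / 11.115 = 450 μL

450 μL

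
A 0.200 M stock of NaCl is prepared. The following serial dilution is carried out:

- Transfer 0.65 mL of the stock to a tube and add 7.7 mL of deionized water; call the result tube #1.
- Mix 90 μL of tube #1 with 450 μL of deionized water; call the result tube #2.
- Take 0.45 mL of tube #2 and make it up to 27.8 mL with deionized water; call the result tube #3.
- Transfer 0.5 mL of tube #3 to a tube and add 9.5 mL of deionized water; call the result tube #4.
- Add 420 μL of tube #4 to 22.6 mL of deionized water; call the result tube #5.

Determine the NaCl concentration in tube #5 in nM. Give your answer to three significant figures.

Step 1: 0.65 mL + 7.7 mL = 8.35 mL total → factor 8.35/0.65 = 12.846
Step 2: 90 μL + 450 μL = 540 μL total → factor 540/90 = 6
Step 3: 0.45 mL brought to 27.8 mL → factor 27.8/0.45 = 61.778
Step 4: 0.5 mL + 9.5 mL = 10 mL total → factor 10/0.5 = 20
Step 5: 420 μL + 22.6 mL = 23020 μL total → factor 23020/420 = 54.81
Overall dilution factor = 12.846 × 6 × 61.778 × 20 × 54.81 = 5.2197 × 10^6
Final = 0.200 M / 5.2197 × 10^6 = 3.832 × 10^-8 M = 38.3 nM

38.3 nM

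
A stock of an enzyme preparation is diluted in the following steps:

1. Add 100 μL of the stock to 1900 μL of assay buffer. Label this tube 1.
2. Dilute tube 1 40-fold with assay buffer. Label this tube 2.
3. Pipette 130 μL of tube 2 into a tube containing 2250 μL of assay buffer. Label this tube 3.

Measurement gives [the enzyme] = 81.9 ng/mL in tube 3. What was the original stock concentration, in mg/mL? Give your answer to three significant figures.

1.20 mg/mL

Step 1: 100 μL + 1900 μL = 2000 μL total → factor 2000/100 = 20
Step 2: 40-fold → factor 40
Step 3: 130 μL + 2250 μL = 2380 μL total → factor 2380/130 = 18.308
Overall dilution factor = 20 × 40 × 18.308 = 14646
Stock = 81.9 ng/mL × 14646 = 1.200 × 10^6 ng/mL = 1.20 mg/mL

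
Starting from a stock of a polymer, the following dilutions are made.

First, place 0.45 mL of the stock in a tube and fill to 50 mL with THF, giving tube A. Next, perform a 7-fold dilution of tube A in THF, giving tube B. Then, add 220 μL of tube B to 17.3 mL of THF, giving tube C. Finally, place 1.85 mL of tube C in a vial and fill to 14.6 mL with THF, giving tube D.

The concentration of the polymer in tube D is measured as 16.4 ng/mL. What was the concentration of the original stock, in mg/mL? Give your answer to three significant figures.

Step 1: 0.45 mL brought to 50 mL → factor 50/0.45 = 111.11
Step 2: 7-fold → factor 7
Step 3: 220 μL + 17.3 mL = 17520 μL total → factor 17520/220 = 79.636
Step 4: 1.85 mL brought to 14.6 mL → factor 14.6/1.85 = 7.8919
Overall dilution factor = 111.11 × 7 × 79.636 × 7.8919 = 4.8882 × 10^5
Stock = 16.4 ng/mL × 4.8882 × 10^5 = 8.017 × 10^6 ng/mL = 8.02 mg/mL

8.02 mg/mL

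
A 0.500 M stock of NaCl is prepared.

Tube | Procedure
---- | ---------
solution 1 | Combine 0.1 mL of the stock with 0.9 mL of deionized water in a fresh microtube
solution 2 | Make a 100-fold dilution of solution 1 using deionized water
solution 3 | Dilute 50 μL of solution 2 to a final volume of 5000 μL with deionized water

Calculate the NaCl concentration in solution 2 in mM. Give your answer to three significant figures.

Step 1: 0.1 mL + 0.9 mL = 1 mL total → factor 1/0.1 = 10
Step 2: 100-fold → factor 100
Dilution factor through solution 2 = 10 × 100 = 1000
[solution 2] = 0.500 M / 1000 = 0.0005000 M = 0.500 mM

0.500 mM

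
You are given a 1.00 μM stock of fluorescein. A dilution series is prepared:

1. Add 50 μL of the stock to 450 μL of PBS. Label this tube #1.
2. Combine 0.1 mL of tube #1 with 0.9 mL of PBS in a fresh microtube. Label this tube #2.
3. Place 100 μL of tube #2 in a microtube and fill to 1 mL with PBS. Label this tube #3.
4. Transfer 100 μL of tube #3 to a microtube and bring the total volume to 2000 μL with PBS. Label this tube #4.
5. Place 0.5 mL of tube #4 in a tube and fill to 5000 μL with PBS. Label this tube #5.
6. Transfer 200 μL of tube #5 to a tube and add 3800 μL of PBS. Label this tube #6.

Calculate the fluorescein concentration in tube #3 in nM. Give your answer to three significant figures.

1.00 nM

Step 1: 50 μL + 450 μL = 500 μL total → factor 500/50 = 10
Step 2: 0.1 mL + 0.9 mL = 1 mL total → factor 1/0.1 = 10
Step 3: 100 μL brought to 1 mL → factor 1000/100 = 10
Dilution factor through tube #3 = 10 × 10 × 10 = 1000
[tube #3] = 1.00 μM / 1000 = 0.001000 μM = 1.00 nM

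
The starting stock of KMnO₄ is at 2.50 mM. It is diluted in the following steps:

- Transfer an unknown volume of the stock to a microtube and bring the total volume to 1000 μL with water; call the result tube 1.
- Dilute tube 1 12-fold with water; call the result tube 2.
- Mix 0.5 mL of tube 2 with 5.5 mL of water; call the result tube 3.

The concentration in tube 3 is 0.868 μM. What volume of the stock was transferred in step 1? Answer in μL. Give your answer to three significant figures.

50.0 μL

Step 1: v brought to 1000 μL → factor = 1000 μL/v
Step 2: 12-fold → factor 12
Step 3: 0.5 mL + 5.5 mL = 6 mL total → factor 6/0.5 = 12
Product of known-step factors = 144
Overall factor = 2.50 mM / (0.868 μM) = 2880.2
Step-1 factor = 2880.2 / 144 = 20.001
v = 1000 μL / 20.001 = 50.0 μL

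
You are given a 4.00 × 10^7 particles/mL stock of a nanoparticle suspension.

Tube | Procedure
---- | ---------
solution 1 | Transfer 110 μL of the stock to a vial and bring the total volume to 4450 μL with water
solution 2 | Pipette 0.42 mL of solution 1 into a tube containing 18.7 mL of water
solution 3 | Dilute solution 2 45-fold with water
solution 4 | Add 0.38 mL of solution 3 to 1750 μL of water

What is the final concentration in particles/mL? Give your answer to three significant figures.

86.1 particles/mL

Step 1: 110 μL brought to 4450 μL → factor 4450/110 = 40.455
Step 2: 0.42 mL + 18.7 mL = 19.12 mL total → factor 19.12/0.42 = 45.524
Step 3: 45-fold → factor 45
Step 4: 0.38 mL + 1750 μL = 2.13 mL total → factor 2.13/0.38 = 5.6053
Overall dilution factor = 40.455 × 45.524 × 45 × 5.6053 = 4.6453 × 10^5
Final = 4.00 × 10^7 particles/mL / 4.6453 × 10^5 = 86.1 particles/mL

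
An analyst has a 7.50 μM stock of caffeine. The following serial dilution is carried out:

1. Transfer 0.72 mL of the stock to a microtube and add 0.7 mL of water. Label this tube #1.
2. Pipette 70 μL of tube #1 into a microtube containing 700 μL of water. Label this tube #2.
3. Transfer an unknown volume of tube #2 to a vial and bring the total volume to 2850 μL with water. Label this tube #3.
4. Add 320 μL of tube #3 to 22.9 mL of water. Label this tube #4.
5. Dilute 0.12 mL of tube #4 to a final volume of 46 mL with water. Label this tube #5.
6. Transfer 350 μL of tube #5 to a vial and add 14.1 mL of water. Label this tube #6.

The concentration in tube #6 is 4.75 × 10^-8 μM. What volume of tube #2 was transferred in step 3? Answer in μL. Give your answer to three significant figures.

450 μL

Step 1: 0.72 mL + 0.7 mL = 1.42 mL total → factor 1.42/0.72 = 1.9722
Step 2: 70 μL + 700 μL = 770 μL total → factor 770/70 = 11
Step 3: v brought to 2850 μL → factor = 2850 μL/v
Step 4: 320 μL + 22.9 mL = 23220 μL total → factor 23220/320 = 72.562
Step 5: 0.12 mL brought to 46 mL → factor 46/0.12 = 383.33
Step 6: 350 μL + 14.1 mL = 14450 μL total → factor 14450/350 = 41.286
Product of known-step factors = 2.4914 × 10^7
Overall factor = 7.50 μM / (4.75 × 10^-8 μM) = 1.5789 × 10^8
Step-3 factor = 1.5789 × 10^8 / 2.4914 × 10^7 = 6.3377
v = 2850 μL / 6.3377 = 450 μL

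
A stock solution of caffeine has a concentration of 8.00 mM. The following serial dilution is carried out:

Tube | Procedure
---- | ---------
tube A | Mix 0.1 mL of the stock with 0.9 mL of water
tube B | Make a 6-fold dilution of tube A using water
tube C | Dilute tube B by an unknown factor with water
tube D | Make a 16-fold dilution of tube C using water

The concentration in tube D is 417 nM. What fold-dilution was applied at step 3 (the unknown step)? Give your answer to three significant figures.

Step 1: 0.1 mL + 0.9 mL = 1 mL total → factor 1/0.1 = 10
Step 2: 6-fold → factor 6
Step 3: unknown factor x
Step 4: 16-fold → factor 16
Product of known-step factors = 960
Overall factor = 8.00 mM / (417 nM) = 19185
x = 19185 / 960 = 20.0

20.0-fold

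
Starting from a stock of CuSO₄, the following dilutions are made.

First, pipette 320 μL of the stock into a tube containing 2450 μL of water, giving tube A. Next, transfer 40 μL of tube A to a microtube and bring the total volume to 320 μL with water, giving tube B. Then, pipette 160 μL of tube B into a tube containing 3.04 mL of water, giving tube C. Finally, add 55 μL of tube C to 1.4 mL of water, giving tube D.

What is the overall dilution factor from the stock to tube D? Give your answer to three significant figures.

3.66 × 10^4

Step 1: 320 μL + 2450 μL = 2770 μL total → factor 2770/320 = 8.6562
Step 2: 40 μL brought to 320 μL → factor 320/40 = 8
Step 3: 160 μL + 3.04 mL = 3200 μL total → factor 3200/160 = 20
Step 4: 55 μL + 1.4 mL = 1455 μL total → factor 1455/55 = 26.455
Overall dilution factor = 8.6562 × 8 × 20 × 26.455 = 36640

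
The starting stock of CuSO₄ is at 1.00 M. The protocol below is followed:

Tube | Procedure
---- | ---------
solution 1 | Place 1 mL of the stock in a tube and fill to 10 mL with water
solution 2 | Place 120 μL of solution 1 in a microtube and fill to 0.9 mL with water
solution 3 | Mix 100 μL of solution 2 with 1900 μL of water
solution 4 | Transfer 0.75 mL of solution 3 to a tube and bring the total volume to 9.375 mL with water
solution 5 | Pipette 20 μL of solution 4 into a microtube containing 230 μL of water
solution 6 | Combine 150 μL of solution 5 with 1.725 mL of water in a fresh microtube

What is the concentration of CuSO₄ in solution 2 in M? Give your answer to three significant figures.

0.0133 M

Step 1: 1 mL brought to 10 mL → factor 10/1 = 10
Step 2: 120 μL brought to 0.9 mL → factor 900/120 = 7.5
Dilution factor through solution 2 = 10 × 7.5 = 75
[solution 2] = 1.00 M / 75 = 0.0133 M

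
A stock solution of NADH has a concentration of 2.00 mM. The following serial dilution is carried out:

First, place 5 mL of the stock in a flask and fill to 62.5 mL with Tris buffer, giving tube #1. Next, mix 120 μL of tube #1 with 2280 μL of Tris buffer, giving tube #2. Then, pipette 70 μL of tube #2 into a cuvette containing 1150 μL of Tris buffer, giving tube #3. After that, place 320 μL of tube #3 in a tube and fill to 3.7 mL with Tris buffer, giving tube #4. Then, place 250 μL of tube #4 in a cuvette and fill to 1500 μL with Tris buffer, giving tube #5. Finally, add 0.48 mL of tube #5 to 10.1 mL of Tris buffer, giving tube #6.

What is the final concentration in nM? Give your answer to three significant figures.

Step 1: 5 mL brought to 62.5 mL → factor 62.5/5 = 12.5
Step 2: 120 μL + 2280 μL = 2400 μL total → factor 2400/120 = 20
Step 3: 70 μL + 1150 μL = 1220 μL total → factor 1220/70 = 17.429
Step 4: 320 μL brought to 3.7 mL → factor 3700/320 = 11.562
Step 5: 250 μL brought to 1500 μL → factor 1500/250 = 6
Step 6: 0.48 mL + 10.1 mL = 10.58 mL total → factor 10.58/0.48 = 22.042
Overall dilution factor = 12.5 × 20 × 17.429 × 11.562 × 6 × 22.042 = 6.6627 × 10^6
Final = 2.00 mM / 6.6627 × 10^6 = 3.002 × 10^-7 mM = 0.300 nM

0.300 nM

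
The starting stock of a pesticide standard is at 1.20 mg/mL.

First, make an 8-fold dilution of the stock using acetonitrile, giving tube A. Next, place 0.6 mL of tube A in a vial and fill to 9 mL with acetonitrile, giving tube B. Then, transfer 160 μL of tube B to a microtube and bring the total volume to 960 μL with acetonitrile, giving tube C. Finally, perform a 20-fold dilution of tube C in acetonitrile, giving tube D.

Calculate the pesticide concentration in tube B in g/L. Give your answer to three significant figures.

Step 1: 8-fold → factor 8
Step 2: 0.6 mL brought to 9 mL → factor 9/0.6 = 15
Dilution factor through tube B = 8 × 15 = 120
[tube B] = 1.20 mg/mL / 120 = 0.01000 mg/mL = 0.0100 g/L

0.0100 g/L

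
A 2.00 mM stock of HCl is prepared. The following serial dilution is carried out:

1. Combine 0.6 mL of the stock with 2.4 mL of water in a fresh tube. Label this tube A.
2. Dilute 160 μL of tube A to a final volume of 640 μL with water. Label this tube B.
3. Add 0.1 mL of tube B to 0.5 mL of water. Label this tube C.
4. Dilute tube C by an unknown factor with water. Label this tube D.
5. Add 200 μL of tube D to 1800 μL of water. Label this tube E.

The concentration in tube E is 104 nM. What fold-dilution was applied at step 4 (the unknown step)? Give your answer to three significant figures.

Step 1: 0.6 mL + 2.4 mL = 3 mL total → factor 3/0.6 = 5
Step 2: 160 μL brought to 640 μL → factor 640/160 = 4
Step 3: 0.1 mL + 0.5 mL = 0.6 mL total → factor 0.6/0.1 = 6
Step 4: unknown factor x
Step 5: 200 μL + 1800 μL = 2000 μL total → factor 2000/200 = 10
Product of known-step factors = 1200
Overall factor = 2.00 mM / (104 nM) = 19231
x = 19231 / 1200 = 16.0

16.0-fold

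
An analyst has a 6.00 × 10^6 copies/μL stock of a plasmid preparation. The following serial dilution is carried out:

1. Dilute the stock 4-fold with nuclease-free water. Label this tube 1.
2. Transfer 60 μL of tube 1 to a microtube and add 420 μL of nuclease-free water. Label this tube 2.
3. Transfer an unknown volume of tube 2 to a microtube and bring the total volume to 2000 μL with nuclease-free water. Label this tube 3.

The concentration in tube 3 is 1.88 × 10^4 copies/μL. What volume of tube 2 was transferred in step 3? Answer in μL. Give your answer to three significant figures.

201 μL

Step 1: 4-fold → factor 4
Step 2: 60 μL + 420 μL = 480 μL total → factor 480/60 = 8
Step 3: v brought to 2000 μL → factor = 2000 μL/v
Product of known-step factors = 32
Overall factor = 6.00 × 10^6 copies/μL / (1.88 × 10^4 copies/μL) = 319.15
Step-3 factor = 319.15 / 32 = 9.9734
v = 2000 μL / 9.9734 = 201 μL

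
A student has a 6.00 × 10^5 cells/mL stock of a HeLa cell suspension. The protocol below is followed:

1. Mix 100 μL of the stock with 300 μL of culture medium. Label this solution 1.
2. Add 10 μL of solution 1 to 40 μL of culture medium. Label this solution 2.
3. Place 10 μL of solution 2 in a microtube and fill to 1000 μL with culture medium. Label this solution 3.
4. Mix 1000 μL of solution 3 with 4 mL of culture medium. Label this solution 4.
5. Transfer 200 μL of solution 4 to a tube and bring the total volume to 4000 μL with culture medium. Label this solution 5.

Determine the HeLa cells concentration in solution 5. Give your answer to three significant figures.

Step 1: 100 μL + 300 μL = 400 μL total → factor 400/100 = 4
Step 2: 10 μL + 40 μL = 50 μL total → factor 50/10 = 5
Step 3: 10 μL brought to 1000 μL → factor 1000/10 = 100
Step 4: 1000 μL + 4 mL = 5000 μL total → factor 5000/1000 = 5
Step 5: 200 μL brought to 4000 μL → factor 4000/200 = 20
Overall dilution factor = 4 × 5 × 100 × 5 × 20 = 2 × 10^5
Final = 6.00 × 10^5 cells/mL / 2 × 10^5 = 3.00 cells/mL

3.00 cells/mL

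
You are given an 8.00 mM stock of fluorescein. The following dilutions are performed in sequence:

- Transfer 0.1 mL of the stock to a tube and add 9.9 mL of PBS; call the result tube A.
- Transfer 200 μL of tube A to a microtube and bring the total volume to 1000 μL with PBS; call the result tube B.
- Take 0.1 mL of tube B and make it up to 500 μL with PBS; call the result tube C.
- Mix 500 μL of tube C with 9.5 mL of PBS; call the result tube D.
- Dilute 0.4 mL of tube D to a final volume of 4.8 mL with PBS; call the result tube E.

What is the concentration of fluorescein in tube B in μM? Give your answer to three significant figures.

Step 1: 0.1 mL + 9.9 mL = 10 mL total → factor 10/0.1 = 100
Step 2: 200 μL brought to 1000 μL → factor 1000/200 = 5
Dilution factor through tube B = 100 × 5 = 500
[tube B] = 8.00 mM / 500 = 0.01600 mM = 16.0 μM

16.0 μM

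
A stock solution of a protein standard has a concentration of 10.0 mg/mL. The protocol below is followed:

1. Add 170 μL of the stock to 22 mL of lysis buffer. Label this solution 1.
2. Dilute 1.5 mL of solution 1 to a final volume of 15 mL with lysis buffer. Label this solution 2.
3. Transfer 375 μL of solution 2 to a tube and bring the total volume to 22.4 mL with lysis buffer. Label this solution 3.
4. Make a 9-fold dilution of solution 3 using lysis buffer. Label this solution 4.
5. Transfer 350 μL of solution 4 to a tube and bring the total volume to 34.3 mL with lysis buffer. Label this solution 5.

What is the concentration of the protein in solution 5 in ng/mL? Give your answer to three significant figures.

Step 1: 170 μL + 22 mL = 22170 μL total → factor 22170/170 = 130.41
Step 2: 1.5 mL brought to 15 mL → factor 15/1.5 = 10
Step 3: 375 μL brought to 22.4 mL → factor 22400/375 = 59.733
Step 4: 9-fold → factor 9
Step 5: 350 μL brought to 34.3 mL → factor 34300/350 = 98
Overall dilution factor = 130.41 × 10 × 59.733 × 9 × 98 = 6.8707 × 10^7
Final = 10.0 mg/mL / 6.8707 × 10^7 = 1.455 × 10^-7 mg/mL = 0.146 ng/mL

0.146 ng/mL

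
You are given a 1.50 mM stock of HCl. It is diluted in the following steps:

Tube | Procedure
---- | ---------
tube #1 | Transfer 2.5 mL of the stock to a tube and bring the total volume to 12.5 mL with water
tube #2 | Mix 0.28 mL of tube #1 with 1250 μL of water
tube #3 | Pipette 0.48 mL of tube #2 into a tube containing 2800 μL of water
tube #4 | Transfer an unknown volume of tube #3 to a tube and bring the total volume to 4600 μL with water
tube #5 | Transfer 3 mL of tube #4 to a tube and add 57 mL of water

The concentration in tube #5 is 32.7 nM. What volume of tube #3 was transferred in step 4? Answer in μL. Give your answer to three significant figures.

374 μL

Step 1: 2.5 mL brought to 12.5 mL → factor 12.5/2.5 = 5
Step 2: 0.28 mL + 1250 μL = 1.53 mL total → factor 1.53/0.28 = 5.4643
Step 3: 0.48 mL + 2800 μL = 3.28 mL total → factor 3.28/0.48 = 6.8333
Step 4: v brought to 4600 μL → factor = 4600 μL/v
Step 5: 3 mL + 57 mL = 60 mL total → factor 60/3 = 20
Product of known-step factors = 3733.9
Overall factor = 1.50 mM / (32.7 nM) = 45872
Step-4 factor = 45872 / 3733.9 = 12.285
v = 4600 μL / 12.285 = 374 μL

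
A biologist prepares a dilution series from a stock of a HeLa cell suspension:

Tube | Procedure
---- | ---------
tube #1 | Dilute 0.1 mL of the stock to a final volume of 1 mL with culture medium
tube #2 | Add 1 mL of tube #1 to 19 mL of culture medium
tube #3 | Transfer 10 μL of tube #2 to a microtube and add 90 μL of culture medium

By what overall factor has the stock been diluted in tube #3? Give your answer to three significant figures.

Step 1: 0.1 mL brought to 1 mL → factor 1/0.1 = 10
Step 2: 1 mL + 19 mL = 20 mL total → factor 20/1 = 20
Step 3: 10 μL + 90 μL = 100 μL total → factor 100/10 = 10
Overall dilution factor = 10 × 20 × 10 = 2000

2.00 × 10^3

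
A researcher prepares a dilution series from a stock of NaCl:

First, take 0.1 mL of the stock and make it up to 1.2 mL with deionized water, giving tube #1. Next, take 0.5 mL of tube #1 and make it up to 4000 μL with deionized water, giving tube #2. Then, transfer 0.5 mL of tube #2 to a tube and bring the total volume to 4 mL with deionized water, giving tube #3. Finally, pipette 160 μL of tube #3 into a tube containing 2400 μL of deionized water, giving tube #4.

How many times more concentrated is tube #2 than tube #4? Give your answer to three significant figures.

128

Step 1: 0.1 mL brought to 1.2 mL → factor 1.2/0.1 = 12
Step 2: 0.5 mL brought to 4000 μL → factor 4/0.5 = 8
Step 3: 0.5 mL brought to 4 mL → factor 4/0.5 = 8
Step 4: 160 μL + 2400 μL = 2560 μL total → factor 2560/160 = 16
Dilution factor to tube #2 = 96; to tube #4 = 12288
[tube #2]/[tube #4] = (factor to tube #4)/(factor to tube #2) = 12288/96 = 128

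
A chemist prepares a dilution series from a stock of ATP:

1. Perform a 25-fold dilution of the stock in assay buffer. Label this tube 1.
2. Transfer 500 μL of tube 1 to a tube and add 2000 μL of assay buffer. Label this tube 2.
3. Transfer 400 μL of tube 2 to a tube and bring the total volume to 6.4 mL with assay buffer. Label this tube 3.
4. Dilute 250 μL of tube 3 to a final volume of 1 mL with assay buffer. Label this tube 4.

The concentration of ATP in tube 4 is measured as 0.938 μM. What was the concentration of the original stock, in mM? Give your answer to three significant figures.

Step 1: 25-fold → factor 25
Step 2: 500 μL + 2000 μL = 2500 μL total → factor 2500/500 = 5
Step 3: 400 μL brought to 6.4 mL → factor 6400/400 = 16
Step 4: 250 μL brought to 1 mL → factor 1000/250 = 4
Overall dilution factor = 25 × 5 × 16 × 4 = 8000
Stock = 0.938 μM × 8000 = 7504 μM = 7.50 mM

7.50 mM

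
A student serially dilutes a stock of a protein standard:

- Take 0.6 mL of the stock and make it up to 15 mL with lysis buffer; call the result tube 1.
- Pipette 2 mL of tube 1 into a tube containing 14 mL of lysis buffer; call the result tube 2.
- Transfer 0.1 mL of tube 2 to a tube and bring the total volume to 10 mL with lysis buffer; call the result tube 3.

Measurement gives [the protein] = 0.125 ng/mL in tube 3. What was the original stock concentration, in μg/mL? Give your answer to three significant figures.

Step 1: 0.6 mL brought to 15 mL → factor 15/0.6 = 25
Step 2: 2 mL + 14 mL = 16 mL total → factor 16/2 = 8
Step 3: 0.1 mL brought to 10 mL → factor 10/0.1 = 100
Overall dilution factor = 25 × 8 × 100 = 20000
Stock = 0.125 ng/mL × 20000 = 2500 ng/mL = 2.50 μg/mL

2.50 μg/mL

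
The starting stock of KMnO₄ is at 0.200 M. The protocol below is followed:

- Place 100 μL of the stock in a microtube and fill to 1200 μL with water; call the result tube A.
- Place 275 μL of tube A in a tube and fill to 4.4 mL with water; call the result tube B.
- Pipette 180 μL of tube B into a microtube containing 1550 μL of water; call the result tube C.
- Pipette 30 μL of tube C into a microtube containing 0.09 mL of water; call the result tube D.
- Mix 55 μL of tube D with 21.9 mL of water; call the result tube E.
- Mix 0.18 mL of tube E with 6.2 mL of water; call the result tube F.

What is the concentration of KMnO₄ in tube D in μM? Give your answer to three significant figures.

Step 1: 100 μL brought to 1200 μL → factor 1200/100 = 12
Step 2: 275 μL brought to 4.4 mL → factor 4400/275 = 16
Step 3: 180 μL + 1550 μL = 1730 μL total → factor 1730/180 = 9.6111
Step 4: 30 μL + 0.09 mL = 120 μL total → factor 120/30 = 4
Dilution factor through tube D = 12 × 16 × 9.6111 × 4 = 7381.3
[tube D] = 0.200 M / 7381.3 = 2.710 × 10^-5 M = 27.1 μM

27.1 μM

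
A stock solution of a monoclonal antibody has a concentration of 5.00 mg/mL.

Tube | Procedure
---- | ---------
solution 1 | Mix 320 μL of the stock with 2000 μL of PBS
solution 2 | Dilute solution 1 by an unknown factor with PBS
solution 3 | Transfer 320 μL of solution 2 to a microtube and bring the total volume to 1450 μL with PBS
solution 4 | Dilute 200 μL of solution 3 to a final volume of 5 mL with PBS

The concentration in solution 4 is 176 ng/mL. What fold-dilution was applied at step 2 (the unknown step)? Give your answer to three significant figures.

34.6-fold

Step 1: 320 μL + 2000 μL = 2320 μL total → factor 2320/320 = 7.25
Step 2: unknown factor x
Step 3: 320 μL brought to 1450 μL → factor 1450/320 = 4.5312
Step 4: 200 μL brought to 5 mL → factor 5000/200 = 25
Product of known-step factors = 821.29
Overall factor = 5.00 mg/mL / (176 ng/mL) = 28409
x = 28409 / 821.29 = 34.6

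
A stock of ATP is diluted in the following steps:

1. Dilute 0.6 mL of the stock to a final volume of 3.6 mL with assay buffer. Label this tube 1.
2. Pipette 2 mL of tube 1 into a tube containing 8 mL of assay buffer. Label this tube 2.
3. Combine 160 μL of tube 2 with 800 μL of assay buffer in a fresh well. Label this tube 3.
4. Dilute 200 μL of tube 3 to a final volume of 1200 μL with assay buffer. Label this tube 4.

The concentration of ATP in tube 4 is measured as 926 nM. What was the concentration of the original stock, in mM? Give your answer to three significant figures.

1.00 mM

Step 1: 0.6 mL brought to 3.6 mL → factor 3.6/0.6 = 6
Step 2: 2 mL + 8 mL = 10 mL total → factor 10/2 = 5
Step 3: 160 μL + 800 μL = 960 μL total → factor 960/160 = 6
Step 4: 200 μL brought to 1200 μL → factor 1200/200 = 6
Overall dilution factor = 6 × 5 × 6 × 6 = 1080
Stock = 926 nM × 1080 = 1.000 × 10^6 nM = 1.00 mM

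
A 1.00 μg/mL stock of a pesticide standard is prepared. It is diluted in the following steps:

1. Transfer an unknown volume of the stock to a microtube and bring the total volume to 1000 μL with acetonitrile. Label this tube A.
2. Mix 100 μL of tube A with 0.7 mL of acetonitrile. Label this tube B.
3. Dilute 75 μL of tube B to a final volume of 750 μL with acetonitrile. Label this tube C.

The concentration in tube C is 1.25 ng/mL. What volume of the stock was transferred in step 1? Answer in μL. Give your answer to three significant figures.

Step 1: v brought to 1000 μL → factor = 1000 μL/v
Step 2: 100 μL + 0.7 mL = 800 μL total → factor 800/100 = 8
Step 3: 75 μL brought to 750 μL → factor 750/75 = 10
Product of known-step factors = 80
Overall factor = 1.00 μg/mL / (1.25 ng/mL) = 800
Step-1 factor = 800 / 80 = 10
v = 1000 μL / 10 = 100 μL

100 μL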